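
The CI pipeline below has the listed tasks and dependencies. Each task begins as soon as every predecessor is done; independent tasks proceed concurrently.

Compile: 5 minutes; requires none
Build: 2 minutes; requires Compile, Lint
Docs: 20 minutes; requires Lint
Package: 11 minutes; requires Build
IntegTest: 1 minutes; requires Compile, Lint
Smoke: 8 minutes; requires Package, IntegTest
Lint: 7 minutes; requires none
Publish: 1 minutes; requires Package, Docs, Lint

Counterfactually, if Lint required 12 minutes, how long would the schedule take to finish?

33

Critical path before the change: Lint→Build→Package→Smoke = 7+2+11+8 = 28 giving 28 minutes.
Since Lint is critical, the +5 change carries straight to that chain (now 33 minutes).
The critical path is still Lint→Build→Package→Smoke; finish is now 33 minutes.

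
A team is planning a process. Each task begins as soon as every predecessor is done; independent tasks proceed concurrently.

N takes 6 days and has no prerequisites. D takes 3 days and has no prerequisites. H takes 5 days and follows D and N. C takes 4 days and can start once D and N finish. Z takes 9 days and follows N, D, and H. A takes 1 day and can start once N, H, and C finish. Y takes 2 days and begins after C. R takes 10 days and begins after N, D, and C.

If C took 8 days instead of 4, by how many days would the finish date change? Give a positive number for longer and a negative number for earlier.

4

Critical path before the change: N→C→R = 6+4+10 = 20 giving 20 days.
C is on the critical path; changing it to 8 makes that path 24 days.
No other chain overtakes it, so the finish is 24 days.
Change in finish: 24 − 20 = +4 days.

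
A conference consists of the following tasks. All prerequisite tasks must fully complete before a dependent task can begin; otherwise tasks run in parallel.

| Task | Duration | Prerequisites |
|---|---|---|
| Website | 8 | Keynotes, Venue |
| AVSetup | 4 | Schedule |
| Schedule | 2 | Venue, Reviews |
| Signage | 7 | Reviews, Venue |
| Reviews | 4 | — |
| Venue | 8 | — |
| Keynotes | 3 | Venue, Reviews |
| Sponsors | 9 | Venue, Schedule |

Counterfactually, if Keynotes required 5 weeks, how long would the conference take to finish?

Critical path before the change: Venue→Keynotes→Website = 8+3+8 = 19 giving 19 weeks.
Since Keynotes is critical, the +2 change carries straight to that chain (now 21 weeks).
No other chain overtakes it, so the finish is 21 weeks.

21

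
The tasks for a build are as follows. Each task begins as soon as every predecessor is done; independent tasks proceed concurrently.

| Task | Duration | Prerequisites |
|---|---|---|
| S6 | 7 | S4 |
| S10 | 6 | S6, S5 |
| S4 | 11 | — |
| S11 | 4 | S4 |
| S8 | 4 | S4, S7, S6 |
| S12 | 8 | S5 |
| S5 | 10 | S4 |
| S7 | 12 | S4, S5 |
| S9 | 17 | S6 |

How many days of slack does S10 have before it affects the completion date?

The longest chain is S4→S5→S7→S8 = 11+10+12+4 = 37; overall finish 37 days.
The longest chain containing S10 totals 27 days.
So S10 can slip 37 − 27 = 10 days.

10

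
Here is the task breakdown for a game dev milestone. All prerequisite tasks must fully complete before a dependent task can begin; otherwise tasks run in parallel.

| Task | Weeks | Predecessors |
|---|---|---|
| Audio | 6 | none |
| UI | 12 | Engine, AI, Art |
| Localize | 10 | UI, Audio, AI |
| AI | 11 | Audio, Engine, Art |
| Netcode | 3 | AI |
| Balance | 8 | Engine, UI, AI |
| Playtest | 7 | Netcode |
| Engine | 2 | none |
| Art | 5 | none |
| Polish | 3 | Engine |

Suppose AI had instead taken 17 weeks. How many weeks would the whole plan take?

As given, the longest chain is Audio→AI→UI→Localize = 6+11+12+10 = 39, so the finish is 39 weeks.
Since AI is critical, the +6 change carries straight to that chain (now 45 weeks).
No other chain overtakes it, so the finish is 45 weeks.

45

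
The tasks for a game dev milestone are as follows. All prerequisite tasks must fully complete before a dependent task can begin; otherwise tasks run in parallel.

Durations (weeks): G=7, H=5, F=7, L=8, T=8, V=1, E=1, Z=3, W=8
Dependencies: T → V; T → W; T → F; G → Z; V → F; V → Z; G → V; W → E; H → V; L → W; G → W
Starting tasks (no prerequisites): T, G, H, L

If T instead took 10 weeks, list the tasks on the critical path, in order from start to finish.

T, W, E

Actual critical path: T→W→E = 8+8+1 = 17 ⇒ 17 weeks.
T is on the critical path; changing it to 10 makes that path 19 weeks.
That remains the longest chain; total 19 weeks.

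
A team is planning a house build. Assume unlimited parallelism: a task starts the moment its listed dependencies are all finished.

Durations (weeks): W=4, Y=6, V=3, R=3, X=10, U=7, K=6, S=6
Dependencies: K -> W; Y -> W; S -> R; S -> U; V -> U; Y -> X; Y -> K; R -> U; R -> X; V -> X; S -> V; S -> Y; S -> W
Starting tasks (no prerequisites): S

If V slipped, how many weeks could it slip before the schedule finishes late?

Critical path: S→Y→K→W = 6+6+6+4 = 22, so the finish is 22 weeks.
The longest chain containing V totals 19 weeks.
So V can slip 12 − 9 = 3 weeks.

3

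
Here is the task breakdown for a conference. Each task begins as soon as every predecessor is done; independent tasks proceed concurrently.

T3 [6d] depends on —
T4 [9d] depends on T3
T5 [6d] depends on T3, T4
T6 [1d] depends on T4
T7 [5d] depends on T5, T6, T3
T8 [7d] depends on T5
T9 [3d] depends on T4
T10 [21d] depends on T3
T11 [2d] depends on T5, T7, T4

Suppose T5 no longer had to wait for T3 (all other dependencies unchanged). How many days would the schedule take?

28

With the dependency in place, T3→T4→T5→T7→T11 = 6+9+6+5+2 = 28 sets the finish at 28 days.
Dropping T3→T5 doesn't change T5's earliest start (15); another predecessor still binds.
The longest chain is now T3→T4→T5→T7→T11 = 6+9+6+5+2 = 28, so the schedule takes 28 days.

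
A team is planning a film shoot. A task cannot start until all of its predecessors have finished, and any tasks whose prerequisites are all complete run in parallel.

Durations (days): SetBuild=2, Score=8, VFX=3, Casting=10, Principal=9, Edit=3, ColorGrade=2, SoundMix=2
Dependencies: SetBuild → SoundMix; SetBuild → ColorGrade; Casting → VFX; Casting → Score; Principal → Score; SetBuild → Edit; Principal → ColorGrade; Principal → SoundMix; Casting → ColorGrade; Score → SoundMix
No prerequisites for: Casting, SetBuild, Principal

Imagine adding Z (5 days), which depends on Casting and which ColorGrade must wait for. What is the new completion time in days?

Originally the film shoot takes 20 days.
With Z inserted, ColorGrade now waits for max(Principal, Casting, SetBuild, Z).
New critical path: Casting→Score→SoundMix = 10+8+2 = 20 ⇒ 20 days.

20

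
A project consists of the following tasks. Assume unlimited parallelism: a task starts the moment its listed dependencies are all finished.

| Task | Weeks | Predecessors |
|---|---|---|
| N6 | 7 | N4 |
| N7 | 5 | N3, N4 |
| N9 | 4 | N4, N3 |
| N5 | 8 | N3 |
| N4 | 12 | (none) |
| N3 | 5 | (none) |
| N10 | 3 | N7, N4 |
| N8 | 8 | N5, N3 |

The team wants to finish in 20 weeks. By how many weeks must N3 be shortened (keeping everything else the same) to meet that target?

1

Current finish: 21 weeks; target: 20.
N3 is on every critical path, so each week cut from N3 cuts the finish by one (this holds down to a finish of 20).
Need 21 − 20 = 1 week off N3 → N3 becomes 4 weeks, finish becomes 20.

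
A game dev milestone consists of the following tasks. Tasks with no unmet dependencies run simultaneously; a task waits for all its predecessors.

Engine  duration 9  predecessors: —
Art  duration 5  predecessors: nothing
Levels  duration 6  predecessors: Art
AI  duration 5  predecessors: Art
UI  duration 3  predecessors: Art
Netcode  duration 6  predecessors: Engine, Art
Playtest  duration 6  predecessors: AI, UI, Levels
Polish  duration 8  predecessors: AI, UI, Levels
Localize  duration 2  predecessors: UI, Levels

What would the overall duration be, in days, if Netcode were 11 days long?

20

Critical path before the change: Art→Levels→Polish = 5+6+8 = 19 giving 19 days.
The longest path through Netcode is only 15 days, so Netcode has float 4.
Now Engine→Netcode = 9+11 = 20 is longest, so the finish becomes 20 days.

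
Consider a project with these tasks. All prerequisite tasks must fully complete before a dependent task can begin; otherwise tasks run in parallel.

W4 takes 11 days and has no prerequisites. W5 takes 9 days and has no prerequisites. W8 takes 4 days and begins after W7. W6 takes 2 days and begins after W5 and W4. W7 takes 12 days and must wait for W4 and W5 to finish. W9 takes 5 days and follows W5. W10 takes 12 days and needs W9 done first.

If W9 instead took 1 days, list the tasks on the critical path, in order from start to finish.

W4, W7, W8

Actual critical path: W4→W7→W8 = 11+12+4 = 27 ⇒ 27 days.
W9 is off the critical path — its longest chain is 26 days, giving 1 of slack.
The critical path is still W4→W7→W8; finish is now 27 days.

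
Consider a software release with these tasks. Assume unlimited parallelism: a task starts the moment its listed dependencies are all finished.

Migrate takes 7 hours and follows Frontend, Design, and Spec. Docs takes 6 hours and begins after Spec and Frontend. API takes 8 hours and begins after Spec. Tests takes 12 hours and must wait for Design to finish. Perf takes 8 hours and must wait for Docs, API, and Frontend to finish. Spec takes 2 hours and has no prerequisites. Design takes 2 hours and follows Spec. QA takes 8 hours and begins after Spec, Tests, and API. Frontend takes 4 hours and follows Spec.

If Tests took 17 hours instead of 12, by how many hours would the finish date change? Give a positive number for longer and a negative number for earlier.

5

The binding path is Spec→Design→Tests→QA = 2+2+12+8 = 24; finish at 24 hours.
Tests is on the critical path; changing it to 17 makes that path 29 hours.
No other chain overtakes it, so the finish is 29 hours.
Change in finish: 29 − 24 = +5 hours.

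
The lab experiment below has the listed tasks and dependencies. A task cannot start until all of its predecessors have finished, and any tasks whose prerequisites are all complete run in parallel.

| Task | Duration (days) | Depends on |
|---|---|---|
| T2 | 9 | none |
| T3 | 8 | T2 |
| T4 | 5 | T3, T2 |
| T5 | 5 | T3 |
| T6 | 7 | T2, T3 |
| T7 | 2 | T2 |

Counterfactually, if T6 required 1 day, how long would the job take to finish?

22

As given, the longest chain is T2→T3→T6 = 9+8+7 = 24, so the finish is 24 days.
Since T6 is critical, the -6 change carries straight to that chain (now 18 days).
Now T2→T3→T4 = 9+8+5 = 22 is longest, so the finish becomes 22 days.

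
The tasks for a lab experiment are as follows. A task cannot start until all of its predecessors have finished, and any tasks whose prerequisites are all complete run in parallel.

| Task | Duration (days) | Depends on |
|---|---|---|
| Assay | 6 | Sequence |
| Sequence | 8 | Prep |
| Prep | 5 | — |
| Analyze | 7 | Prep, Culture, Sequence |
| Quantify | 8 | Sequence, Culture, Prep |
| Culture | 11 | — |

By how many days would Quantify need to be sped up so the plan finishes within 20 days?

Current finish: 21 days; target: 20.
Quantify is on every critical path, so each day cut from Quantify cuts the finish by one (this holds down to a finish of 20).
Need 21 − 20 = 1 day off Quantify → Quantify becomes 7 days, finish becomes 20.

1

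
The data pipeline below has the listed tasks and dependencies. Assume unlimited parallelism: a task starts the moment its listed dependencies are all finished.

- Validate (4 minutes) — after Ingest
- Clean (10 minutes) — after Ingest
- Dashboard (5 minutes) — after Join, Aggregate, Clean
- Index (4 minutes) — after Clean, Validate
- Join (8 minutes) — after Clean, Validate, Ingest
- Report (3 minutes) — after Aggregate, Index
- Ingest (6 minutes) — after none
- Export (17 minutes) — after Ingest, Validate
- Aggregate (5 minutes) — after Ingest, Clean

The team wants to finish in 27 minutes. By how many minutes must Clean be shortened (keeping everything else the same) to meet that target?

2

Current finish: 29 minutes; target: 27.
Clean is on every critical path, so each minute cut from Clean cuts the finish by one (this holds down to a finish of 27).
Need 29 − 27 = 2 minutes off Clean → Clean becomes 8 minutes, finish becomes 27.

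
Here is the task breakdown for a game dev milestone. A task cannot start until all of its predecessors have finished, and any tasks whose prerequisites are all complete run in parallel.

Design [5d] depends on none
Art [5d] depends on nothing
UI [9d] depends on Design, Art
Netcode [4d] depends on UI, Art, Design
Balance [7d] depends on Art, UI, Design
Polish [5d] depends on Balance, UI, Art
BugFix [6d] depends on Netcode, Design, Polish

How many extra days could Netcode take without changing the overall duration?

Design→UI→Balance→Polish→BugFix = 5+9+7+5+6 = 32 sets the makespan at 32 days.
The longest chain containing Netcode totals 24 days.
Float = 32 − 24 = 8.

8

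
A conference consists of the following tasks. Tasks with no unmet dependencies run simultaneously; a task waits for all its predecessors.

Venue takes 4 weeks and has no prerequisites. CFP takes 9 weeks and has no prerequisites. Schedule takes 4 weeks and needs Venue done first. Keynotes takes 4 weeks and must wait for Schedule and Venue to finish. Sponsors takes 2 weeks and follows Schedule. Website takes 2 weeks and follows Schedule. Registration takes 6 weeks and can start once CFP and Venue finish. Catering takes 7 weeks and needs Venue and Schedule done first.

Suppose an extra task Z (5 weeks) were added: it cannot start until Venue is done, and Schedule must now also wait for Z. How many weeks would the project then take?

20

Originally the project takes 15 weeks.
With Z inserted, Schedule now waits for max(Venue, Z).
New critical path: Venue→Z→Schedule→Catering = 4+5+4+7 = 20 ⇒ 20 weeks.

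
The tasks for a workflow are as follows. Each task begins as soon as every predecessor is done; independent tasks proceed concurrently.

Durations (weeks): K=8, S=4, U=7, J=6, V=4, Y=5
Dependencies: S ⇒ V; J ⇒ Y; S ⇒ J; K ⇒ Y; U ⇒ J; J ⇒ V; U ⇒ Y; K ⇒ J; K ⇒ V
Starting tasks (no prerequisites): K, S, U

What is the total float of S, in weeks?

The longest chain is K→J→Y = 8+6+5 = 19; overall finish 19 weeks.
Longest path through S: 15 weeks (earliest finish 4, latest finish 8).
So S can slip 8 − 4 = 4 weeks.

4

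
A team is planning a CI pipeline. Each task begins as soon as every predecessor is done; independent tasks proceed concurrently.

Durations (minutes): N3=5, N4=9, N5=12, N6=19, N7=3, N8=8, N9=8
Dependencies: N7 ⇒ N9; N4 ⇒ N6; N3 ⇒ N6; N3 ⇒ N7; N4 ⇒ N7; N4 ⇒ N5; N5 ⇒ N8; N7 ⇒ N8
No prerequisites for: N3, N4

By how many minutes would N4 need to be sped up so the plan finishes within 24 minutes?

5

Current finish: 29 minutes; target: 24.
N4 is on every critical path, so each minute cut from N4 cuts the finish by one (this holds down to a finish of 24).
Need 29 − 24 = 5 minutes off N4 → N4 becomes 4 minutes, finish becomes 24.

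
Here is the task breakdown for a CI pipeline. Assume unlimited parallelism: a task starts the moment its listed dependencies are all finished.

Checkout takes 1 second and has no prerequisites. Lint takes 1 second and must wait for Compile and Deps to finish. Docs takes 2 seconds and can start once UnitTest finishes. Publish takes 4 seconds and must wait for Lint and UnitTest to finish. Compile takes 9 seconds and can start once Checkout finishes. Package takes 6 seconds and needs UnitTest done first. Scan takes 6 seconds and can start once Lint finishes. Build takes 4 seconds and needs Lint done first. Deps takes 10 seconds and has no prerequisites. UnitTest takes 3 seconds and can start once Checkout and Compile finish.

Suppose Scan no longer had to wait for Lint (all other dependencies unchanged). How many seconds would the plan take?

19

Original critical path: Checkout→Compile→UnitTest→Package = 1+9+3+6 = 19 ⇒ 19 seconds.
Without Lint→Scan, Scan's earliest start moves from 11 to 0.
New critical path: Checkout→Compile→UnitTest→Package = 1+9+3+6 = 19 ⇒ 19 seconds.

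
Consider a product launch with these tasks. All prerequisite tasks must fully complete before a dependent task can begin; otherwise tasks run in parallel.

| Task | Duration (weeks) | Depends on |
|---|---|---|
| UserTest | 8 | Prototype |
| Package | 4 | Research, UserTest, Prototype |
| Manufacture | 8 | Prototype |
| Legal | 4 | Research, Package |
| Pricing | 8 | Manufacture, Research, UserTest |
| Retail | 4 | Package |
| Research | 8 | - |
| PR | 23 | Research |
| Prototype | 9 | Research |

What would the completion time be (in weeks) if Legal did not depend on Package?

Before: longest chain Research→Prototype→UserTest→Package→Retail = 8+9+8+4+4 = 33, finish 33.
Without Package→Legal, Legal's earliest start moves from 29 to 8.
The longest chain is now Research→Prototype→UserTest→Package→Retail = 8+9+8+4+4 = 33, so the project takes 33 weeks.

33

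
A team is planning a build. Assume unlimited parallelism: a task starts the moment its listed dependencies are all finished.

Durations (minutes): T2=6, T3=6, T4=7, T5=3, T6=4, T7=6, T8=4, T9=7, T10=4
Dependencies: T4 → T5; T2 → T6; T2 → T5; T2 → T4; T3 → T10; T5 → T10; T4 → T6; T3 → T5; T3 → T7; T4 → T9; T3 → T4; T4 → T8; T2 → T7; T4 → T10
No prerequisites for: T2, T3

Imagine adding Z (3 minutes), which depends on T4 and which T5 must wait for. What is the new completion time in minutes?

23

Originally the schedule takes 20 minutes.
With Z inserted, T5 now waits for max(T3, T2, T4, Z).
New critical path: T2→T4→Z→T5→T10 = 6+7+3+3+4 = 23 ⇒ 23 minutes.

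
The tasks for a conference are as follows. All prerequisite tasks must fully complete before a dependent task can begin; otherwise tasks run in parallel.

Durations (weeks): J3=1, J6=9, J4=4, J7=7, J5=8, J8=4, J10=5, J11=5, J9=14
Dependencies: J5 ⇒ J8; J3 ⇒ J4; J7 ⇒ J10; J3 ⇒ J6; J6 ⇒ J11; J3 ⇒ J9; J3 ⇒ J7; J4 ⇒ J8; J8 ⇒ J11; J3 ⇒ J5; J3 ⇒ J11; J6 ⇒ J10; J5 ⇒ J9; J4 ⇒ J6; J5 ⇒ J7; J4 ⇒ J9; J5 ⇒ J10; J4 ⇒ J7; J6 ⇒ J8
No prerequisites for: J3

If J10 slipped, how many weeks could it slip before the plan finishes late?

The longest chain is J3→J4→J6→J8→J11 = 1+4+9+4+5 = 23; overall finish 23 weeks.
Longest path through J10: 21 weeks (earliest finish 21, latest finish 23).
Slack of J10 = 18 − 16 = 2 weeks.

2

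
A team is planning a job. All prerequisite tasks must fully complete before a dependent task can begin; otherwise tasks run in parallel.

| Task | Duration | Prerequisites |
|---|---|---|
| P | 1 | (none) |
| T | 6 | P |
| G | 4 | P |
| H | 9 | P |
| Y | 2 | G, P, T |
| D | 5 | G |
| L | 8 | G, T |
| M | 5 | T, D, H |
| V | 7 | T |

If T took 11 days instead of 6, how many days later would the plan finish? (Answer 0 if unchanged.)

5

Critical path before the change: P→T→L = 1+6+8 = 15 giving 15 days.
T lies on that path, so at 11 days the path becomes 20 days.
The critical path is still P→T→L; finish is now 20 days.
Change in finish: 20 − 15 = +5 days.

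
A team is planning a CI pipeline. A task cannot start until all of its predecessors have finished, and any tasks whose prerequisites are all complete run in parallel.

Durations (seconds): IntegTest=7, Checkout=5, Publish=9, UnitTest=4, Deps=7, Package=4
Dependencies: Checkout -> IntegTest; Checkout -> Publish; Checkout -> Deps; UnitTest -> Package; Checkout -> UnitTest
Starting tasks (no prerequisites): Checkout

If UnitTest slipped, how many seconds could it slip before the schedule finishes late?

1

Critical path: Checkout→Publish = 5+9 = 14, so the finish is 14 seconds.
Longest path through UnitTest: 13 seconds (earliest finish 9, latest finish 10).
So UnitTest can slip 10 − 9 = 1 second.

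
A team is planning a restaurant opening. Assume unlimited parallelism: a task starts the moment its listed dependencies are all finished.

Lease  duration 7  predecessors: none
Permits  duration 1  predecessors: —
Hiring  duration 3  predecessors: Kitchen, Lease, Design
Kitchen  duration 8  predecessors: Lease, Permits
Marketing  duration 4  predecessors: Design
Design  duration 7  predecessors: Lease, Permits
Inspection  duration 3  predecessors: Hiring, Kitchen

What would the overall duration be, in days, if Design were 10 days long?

23

Baseline: Lease→Kitchen→Hiring→Inspection = 7+8+3+3 = 21 → 21 days.
Design has 1 day of float (longest path through it is 20).
Now Lease→Design→Hiring→Inspection = 7+10+3+3 = 23 is longest, so the finish becomes 23 days.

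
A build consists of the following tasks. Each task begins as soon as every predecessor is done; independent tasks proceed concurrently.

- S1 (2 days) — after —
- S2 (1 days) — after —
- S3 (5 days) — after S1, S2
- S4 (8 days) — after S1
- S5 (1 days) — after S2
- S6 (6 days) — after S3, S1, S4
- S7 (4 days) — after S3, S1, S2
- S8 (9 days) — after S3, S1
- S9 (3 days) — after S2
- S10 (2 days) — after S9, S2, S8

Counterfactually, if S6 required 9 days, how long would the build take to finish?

19

Critical path before the change: S1→S3→S8→S10 = 2+5+9+2 = 18 giving 18 days.
S6 is off the critical path — its longest chain is 16 days, giving 2 of slack.
The binding chain switches to S1→S4→S6 = 2+8+9 = 19; finish 19 days.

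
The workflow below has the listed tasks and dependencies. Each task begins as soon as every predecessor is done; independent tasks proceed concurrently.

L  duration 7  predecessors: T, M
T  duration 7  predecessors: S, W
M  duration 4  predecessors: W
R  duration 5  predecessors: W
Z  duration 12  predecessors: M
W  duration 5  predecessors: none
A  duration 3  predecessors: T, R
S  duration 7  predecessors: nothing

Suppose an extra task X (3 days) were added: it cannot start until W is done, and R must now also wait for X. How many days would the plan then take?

Originally the plan takes 21 days.
With X inserted, R now waits for max(W, X).
New critical path: W→M→Z = 5+4+12 = 21 ⇒ 21 days.

21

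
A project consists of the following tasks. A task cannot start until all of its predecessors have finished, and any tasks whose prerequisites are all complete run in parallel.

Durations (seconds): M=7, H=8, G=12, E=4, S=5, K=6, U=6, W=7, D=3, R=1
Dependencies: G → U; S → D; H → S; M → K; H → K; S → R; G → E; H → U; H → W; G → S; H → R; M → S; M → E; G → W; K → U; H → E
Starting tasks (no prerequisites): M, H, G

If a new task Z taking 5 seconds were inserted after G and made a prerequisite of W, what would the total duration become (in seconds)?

Originally the schedule takes 20 seconds.
With Z inserted, W now waits for max(G, H, Z).
New critical path: G→Z→W = 12+5+7 = 24 ⇒ 24 seconds.

24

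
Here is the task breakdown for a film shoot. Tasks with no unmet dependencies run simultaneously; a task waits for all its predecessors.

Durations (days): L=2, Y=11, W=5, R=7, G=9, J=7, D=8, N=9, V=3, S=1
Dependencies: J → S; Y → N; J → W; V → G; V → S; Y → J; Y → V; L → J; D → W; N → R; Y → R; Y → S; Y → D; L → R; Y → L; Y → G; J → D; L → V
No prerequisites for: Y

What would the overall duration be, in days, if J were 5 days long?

Critical path before the change: Y→L→J→D→W = 11+2+7+8+5 = 33 giving 33 days.
J lies on that path, so at 5 days the path becomes 31 days.
No other chain overtakes it, so the finish is 31 days.

31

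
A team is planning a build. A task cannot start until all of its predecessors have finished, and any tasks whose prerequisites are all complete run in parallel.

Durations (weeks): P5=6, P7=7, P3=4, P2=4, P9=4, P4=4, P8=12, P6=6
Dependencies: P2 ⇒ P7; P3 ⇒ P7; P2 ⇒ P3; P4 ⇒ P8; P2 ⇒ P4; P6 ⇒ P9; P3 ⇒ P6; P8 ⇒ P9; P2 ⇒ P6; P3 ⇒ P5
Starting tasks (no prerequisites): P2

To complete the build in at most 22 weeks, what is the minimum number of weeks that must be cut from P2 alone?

2

Current finish: 24 weeks; target: 22.
P2 is on every critical path, so each week cut from P2 cuts the finish by one (this holds down to a finish of 21).
Need 24 − 22 = 2 weeks off P2 → P2 becomes 2 weeks, finish becomes 22.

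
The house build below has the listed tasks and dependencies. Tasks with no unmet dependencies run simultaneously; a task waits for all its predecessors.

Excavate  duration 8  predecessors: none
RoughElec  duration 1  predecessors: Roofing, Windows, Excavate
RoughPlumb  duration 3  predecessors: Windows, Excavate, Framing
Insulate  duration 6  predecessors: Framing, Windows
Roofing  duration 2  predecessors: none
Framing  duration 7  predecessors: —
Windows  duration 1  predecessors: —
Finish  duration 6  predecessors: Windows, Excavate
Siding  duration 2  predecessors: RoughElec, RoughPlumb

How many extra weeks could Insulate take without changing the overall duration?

Excavate→Finish = 8+6 = 14 sets the makespan at 14 weeks.
Longest path through Insulate: 13 weeks (earliest finish 13, latest finish 14).
Float = 14 − 13 = 1.

1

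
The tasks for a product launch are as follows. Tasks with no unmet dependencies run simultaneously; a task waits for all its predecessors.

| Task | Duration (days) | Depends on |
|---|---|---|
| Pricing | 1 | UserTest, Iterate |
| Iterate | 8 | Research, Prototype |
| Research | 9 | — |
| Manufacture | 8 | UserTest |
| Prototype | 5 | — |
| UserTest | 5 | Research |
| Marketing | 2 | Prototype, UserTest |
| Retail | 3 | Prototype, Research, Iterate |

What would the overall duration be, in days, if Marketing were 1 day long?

22

The binding path is Research→UserTest→Manufacture = 9+5+8 = 22; finish at 22 days.
Marketing is off the critical path — its longest chain is 16 days, giving 6 of slack.
No other chain overtakes it, so the finish is 22 days.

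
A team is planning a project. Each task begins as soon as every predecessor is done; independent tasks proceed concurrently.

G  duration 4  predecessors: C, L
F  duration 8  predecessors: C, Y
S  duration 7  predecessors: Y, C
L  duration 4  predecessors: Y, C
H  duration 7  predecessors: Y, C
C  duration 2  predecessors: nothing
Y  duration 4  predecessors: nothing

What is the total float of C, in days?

Critical path: Y→L→G = 4+4+4 = 12, so the finish is 12 days.
Longest path through C: 10 days (earliest finish 2, latest finish 4).
Float = 12 − 10 = 2.

2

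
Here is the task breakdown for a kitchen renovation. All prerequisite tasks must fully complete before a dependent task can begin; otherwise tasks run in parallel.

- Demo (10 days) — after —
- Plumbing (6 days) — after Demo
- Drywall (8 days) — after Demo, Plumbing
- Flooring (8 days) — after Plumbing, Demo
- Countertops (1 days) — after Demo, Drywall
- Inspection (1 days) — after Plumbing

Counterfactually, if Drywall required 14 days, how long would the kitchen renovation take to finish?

31

Critical path before the change: Demo→Plumbing→Drywall→Countertops = 10+6+8+1 = 25 giving 25 days.
Drywall lies on that path, so at 14 days the path becomes 31 days.
No other chain overtakes it, so the finish is 31 days.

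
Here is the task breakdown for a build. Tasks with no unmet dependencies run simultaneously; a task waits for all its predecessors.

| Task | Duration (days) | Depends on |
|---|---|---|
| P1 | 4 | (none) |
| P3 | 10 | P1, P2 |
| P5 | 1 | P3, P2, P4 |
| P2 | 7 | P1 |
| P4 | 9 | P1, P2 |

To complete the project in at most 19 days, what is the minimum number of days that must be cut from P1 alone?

3

Current finish: 22 days; target: 19.
P1 is on every critical path, so each day cut from P1 cuts the finish by one (this holds down to a finish of 19).
Need 22 − 19 = 3 days off P1 → P1 becomes 1 day, finish becomes 19.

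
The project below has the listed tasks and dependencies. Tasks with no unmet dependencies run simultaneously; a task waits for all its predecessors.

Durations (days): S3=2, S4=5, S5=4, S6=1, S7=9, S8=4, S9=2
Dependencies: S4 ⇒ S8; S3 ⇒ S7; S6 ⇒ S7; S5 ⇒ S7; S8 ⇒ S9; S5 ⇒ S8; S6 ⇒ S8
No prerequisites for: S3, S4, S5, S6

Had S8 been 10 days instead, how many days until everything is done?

17

The binding path is S5→S7 = 4+9 = 13; finish at 13 days.
S8 is off the critical path — its longest chain is 11 days, giving 2 of slack.
Now S4→S8→S9 = 5+10+2 = 17 is longest, so the finish becomes 17 days.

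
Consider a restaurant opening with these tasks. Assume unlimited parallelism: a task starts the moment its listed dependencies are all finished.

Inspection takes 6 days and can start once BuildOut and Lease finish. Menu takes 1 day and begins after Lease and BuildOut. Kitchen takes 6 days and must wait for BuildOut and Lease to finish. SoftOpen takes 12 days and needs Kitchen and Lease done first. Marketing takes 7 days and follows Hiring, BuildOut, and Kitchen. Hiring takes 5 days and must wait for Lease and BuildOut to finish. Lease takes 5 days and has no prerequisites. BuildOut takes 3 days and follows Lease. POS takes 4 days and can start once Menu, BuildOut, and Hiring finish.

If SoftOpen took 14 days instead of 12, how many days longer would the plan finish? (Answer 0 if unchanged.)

2

As given, the longest chain is Lease→BuildOut→Kitchen→SoftOpen = 5+3+6+12 = 26, so the finish is 26 days.
SoftOpen is on the critical path; changing it to 14 makes that path 28 days.
The critical path is still Lease→BuildOut→Kitchen→SoftOpen; finish is now 28 days.
Change in finish: 28 − 26 = +2 days.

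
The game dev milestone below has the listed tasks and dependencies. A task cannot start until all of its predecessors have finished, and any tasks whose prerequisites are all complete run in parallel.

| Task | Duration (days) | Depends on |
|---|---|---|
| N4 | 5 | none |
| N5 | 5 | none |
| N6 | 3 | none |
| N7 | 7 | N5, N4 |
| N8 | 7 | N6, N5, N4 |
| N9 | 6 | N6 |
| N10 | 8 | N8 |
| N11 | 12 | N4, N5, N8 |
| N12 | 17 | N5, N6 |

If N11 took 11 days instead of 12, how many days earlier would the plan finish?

1

Critical path before the change: N4→N8→N11 = 5+7+12 = 24 giving 24 days.
N11 is on the critical path; changing it to 11 makes that path 23 days.
No other chain overtakes it, so the finish is 23 days.
Change in finish: 23 − 24 = -1 days.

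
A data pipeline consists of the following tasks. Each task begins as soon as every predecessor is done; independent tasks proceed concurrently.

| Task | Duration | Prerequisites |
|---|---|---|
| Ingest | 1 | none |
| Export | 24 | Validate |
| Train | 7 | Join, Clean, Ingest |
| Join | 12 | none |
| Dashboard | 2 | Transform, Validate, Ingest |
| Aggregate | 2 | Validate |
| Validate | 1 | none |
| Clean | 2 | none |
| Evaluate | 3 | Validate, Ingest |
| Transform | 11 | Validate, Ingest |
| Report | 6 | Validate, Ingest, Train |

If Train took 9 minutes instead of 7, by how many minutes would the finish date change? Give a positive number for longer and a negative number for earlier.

2

As given, the longest chain is Join→Train→Report = 12+7+6 = 25, so the finish is 25 minutes.
Train is on the critical path; changing it to 9 makes that path 27 minutes.
No other chain overtakes it, so the finish is 27 minutes.
Change in finish: 27 − 25 = +2 minutes.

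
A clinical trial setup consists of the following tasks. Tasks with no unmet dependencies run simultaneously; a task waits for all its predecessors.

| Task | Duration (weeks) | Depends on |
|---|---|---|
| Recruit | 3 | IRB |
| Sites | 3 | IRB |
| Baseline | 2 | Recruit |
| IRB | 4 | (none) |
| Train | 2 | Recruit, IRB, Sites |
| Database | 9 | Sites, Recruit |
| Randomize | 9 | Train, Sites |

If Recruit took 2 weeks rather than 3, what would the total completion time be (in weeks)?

18

Actual critical path: IRB→Recruit→Train→Randomize = 4+3+2+9 = 18 ⇒ 18 weeks.
Since Recruit is critical, the -1 change carries straight to that chain (now 17 weeks).
Now IRB→Sites→Train→Randomize = 4+3+2+9 = 18 is longest, so the finish becomes 18 weeks.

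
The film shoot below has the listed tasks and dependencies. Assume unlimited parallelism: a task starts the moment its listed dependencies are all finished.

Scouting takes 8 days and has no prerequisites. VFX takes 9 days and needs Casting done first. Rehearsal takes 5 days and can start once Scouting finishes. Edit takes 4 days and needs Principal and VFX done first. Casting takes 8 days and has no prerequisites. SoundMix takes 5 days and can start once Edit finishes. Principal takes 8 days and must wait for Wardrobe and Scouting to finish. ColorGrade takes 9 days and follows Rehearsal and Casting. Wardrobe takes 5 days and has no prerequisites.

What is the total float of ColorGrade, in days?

Casting→VFX→Edit→SoundMix = 8+9+4+5 = 26 sets the makespan at 26 days.
ColorGrade finishes as early as 22 and must finish by 26.
Slack of ColorGrade = 17 − 13 = 4 days.

4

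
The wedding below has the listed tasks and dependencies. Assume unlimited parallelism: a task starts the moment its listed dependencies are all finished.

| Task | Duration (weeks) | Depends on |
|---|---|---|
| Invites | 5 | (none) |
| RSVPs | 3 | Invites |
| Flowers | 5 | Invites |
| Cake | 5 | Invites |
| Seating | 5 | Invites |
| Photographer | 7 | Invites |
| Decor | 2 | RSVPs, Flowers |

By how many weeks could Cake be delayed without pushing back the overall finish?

2

Critical path: Invites→Flowers→Decor = 5+5+2 = 12, so the finish is 12 weeks.
Cake finishes as early as 10 and must finish by 12.
Slack of Cake = 7 − 5 = 2 weeks.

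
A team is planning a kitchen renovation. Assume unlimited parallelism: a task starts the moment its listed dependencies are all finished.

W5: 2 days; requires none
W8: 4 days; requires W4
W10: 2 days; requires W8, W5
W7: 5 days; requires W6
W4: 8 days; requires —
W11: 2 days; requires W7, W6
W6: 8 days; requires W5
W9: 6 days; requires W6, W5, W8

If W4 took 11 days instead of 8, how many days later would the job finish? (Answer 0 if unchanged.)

Actual critical path: W4→W8→W9 = 8+4+6 = 18 ⇒ 18 days.
Since W4 is critical, the +3 change carries straight to that chain (now 21 days).
The critical path is still W4→W8→W9; finish is now 21 days.
Change in finish: 21 − 18 = +3 days.

3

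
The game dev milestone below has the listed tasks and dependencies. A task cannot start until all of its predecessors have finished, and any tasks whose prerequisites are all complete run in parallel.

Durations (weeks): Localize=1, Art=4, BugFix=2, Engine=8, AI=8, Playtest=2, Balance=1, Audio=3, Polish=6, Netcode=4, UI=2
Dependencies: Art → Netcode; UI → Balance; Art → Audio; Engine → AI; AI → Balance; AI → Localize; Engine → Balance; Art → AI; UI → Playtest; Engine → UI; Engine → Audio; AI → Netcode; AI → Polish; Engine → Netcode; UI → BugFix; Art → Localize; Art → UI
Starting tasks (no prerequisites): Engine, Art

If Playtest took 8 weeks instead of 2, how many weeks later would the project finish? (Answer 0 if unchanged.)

0

Baseline: Engine→AI→Polish = 8+8+6 = 22 → 22 weeks.
Playtest has 10 weeks of float (longest path through it is 12).
The critical path is still Engine→AI→Polish; finish is now 22 weeks.
Change in finish: 22 − 22 = +0 weeks.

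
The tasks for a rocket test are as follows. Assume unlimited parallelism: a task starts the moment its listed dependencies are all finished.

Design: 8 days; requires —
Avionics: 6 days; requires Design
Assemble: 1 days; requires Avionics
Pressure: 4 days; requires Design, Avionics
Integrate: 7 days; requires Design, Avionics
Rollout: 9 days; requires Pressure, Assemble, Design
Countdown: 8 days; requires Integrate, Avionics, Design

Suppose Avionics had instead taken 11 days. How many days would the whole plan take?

34

The binding path is Design→Avionics→Integrate→Countdown = 8+6+7+8 = 29; finish at 29 days.
Since Avionics is critical, the +5 change carries straight to that chain (now 34 days).
No other chain overtakes it, so the finish is 34 days.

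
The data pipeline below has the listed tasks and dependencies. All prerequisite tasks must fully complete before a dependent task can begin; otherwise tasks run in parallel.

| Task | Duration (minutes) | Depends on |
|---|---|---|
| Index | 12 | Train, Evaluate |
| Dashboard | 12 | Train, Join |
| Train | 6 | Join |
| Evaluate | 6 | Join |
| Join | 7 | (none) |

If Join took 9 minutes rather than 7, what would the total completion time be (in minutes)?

27

Baseline: Join→Train→Index = 7+6+12 = 25 → 25 minutes.
Join is on the critical path; changing it to 9 makes that path 27 minutes.
No other chain overtakes it, so the finish is 27 minutes.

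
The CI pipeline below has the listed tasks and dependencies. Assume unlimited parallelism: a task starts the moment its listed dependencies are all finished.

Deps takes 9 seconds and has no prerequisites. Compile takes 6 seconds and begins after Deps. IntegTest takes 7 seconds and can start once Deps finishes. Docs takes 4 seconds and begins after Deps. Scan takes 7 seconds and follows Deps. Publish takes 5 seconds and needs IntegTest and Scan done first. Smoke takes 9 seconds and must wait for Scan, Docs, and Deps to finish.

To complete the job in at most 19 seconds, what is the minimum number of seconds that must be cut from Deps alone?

6

Current finish: 25 seconds; target: 19.
Deps is on every critical path, so each second cut from Deps cuts the finish by one (this holds down to a finish of 17).
Need 25 − 19 = 6 seconds off Deps → Deps becomes 3 seconds, finish becomes 19.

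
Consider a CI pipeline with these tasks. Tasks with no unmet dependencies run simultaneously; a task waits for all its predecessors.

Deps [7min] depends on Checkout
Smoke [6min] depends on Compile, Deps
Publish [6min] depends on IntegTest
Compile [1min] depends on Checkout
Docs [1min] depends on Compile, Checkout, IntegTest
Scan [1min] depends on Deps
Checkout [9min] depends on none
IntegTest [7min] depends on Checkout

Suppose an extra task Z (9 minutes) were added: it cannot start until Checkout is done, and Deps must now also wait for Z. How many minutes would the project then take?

Originally the project takes 22 minutes.
With Z inserted, Deps now waits for max(Checkout, Z).
New critical path: Checkout→Z→Deps→Smoke = 9+9+7+6 = 31 ⇒ 31 minutes.

31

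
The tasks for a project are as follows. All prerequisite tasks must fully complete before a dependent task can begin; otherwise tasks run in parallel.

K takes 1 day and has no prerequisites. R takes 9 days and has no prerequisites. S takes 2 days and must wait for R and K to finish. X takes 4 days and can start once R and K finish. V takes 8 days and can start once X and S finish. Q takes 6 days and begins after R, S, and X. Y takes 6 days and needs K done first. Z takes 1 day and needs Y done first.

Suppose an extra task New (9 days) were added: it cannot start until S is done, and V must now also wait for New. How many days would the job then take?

Originally the job takes 21 days.
With New inserted, V now waits for max(X, S, New).
New critical path: R→S→New→V = 9+2+9+8 = 28 ⇒ 28 days.

28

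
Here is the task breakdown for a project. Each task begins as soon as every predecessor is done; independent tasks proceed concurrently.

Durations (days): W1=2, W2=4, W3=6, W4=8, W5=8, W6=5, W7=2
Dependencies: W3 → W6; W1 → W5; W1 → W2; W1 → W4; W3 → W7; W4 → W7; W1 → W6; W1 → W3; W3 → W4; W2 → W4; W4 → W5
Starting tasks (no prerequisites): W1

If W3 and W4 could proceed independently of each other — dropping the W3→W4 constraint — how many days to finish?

With the dependency in place, W1→W3→W4→W5 = 2+6+8+8 = 24 sets the finish at 24 days.
Without W3→W4, W4's earliest start moves from 8 to 6.
New critical path: W1→W2→W4→W5 = 2+4+8+8 = 22 ⇒ 22 days.

22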